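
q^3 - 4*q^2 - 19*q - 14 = (q - 7)*(q + 1)*(q + 2)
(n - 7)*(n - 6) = n^2 - 13*n + 42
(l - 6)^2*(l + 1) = l^3 - 11*l^2 + 24*l + 36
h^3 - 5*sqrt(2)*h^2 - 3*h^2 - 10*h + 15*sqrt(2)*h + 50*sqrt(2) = (h - 5)*(h + 2)*(h - 5*sqrt(2))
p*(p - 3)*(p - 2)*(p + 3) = p^4 - 2*p^3 - 9*p^2 + 18*p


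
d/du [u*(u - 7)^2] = (u - 7)*(3*u - 7)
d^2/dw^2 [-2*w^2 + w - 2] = -4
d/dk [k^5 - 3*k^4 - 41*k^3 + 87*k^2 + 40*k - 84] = 5*k^4 - 12*k^3 - 123*k^2 + 174*k + 40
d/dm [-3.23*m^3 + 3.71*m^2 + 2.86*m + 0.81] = -9.69*m^2 + 7.42*m + 2.86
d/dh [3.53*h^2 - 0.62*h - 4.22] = 7.06*h - 0.62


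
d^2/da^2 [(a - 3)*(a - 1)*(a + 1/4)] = 6*a - 15/2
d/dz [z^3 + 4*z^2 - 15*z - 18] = 3*z^2 + 8*z - 15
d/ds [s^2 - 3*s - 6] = 2*s - 3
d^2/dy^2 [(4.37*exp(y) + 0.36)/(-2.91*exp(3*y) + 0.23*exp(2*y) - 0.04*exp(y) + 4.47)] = (-148.022388*exp(6*y) - 18.662121*exp(5*y) + 4.453927*exp(4*y) - 739.167625*exp(3*y) - 15.17823*exp(2*y) + 0.698532*exp(y) - 87.380901)*exp(y)/(24.642171*exp(9*y) - 5.842989*exp(8*y) + 1.477989*exp(7*y) - 113.73002*exp(6*y) + 17.970942*exp(5*y) - 3.832341*exp(4*y) + 174.680065*exp(3*y) - 13.808277*exp(2*y) + 2.397708*exp(y) - 89.314623)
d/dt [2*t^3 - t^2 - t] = 6*t^2 - 2*t - 1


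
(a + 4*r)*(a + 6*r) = a^2 + 10*a*r + 24*r^2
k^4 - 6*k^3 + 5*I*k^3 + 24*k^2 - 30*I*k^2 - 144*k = k*(k - 6)*(k - 3*I)*(k + 8*I)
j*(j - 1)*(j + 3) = j^3 + 2*j^2 - 3*j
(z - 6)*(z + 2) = z^2 - 4*z - 12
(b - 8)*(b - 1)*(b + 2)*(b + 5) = b^4 - 2*b^3 - 45*b^2 - 34*b + 80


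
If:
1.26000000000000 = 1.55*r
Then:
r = 0.81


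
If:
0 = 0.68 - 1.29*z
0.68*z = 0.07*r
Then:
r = 5.12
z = 0.53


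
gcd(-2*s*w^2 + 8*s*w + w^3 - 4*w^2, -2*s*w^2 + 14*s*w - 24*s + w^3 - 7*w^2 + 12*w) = 2*s*w - 8*s - w^2 + 4*w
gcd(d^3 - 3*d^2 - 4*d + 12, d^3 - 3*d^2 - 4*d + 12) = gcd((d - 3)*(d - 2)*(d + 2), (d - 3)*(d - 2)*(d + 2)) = d^3 - 3*d^2 - 4*d + 12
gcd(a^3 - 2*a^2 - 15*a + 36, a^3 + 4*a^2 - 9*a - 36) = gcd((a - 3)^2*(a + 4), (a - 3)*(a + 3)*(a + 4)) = a^2 + a - 12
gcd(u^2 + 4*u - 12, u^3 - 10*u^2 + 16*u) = u - 2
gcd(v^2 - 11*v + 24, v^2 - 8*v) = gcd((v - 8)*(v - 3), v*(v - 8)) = v - 8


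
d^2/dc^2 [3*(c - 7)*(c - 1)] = 6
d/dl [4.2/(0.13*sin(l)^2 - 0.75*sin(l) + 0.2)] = (3.15 - 1.092*sin(l))*cos(l)/(0.13*sin(l)^2 - 0.75*sin(l) + 0.2)^2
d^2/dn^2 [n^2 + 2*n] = 2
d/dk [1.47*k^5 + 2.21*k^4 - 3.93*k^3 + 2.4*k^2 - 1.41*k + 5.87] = 7.35*k^4 + 8.84*k^3 - 11.79*k^2 + 4.8*k - 1.41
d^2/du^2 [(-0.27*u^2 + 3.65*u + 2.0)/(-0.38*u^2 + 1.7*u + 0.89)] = (-0.705279999999999*u^3 - 1.184916*u^2 + 0.345419999999999*u - 1.440166)/(0.054872*u^6 - 0.73644*u^5 + 2.909052*u^4 - 1.46336*u^3 - 6.813306*u^2 - 4.03971*u - 0.704969)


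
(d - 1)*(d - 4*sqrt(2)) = d^2 - 4*sqrt(2)*d - d + 4*sqrt(2)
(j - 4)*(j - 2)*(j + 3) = j^3 - 3*j^2 - 10*j + 24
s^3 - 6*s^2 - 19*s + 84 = (s - 7)*(s - 3)*(s + 4)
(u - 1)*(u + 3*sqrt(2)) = u^2 - u + 3*sqrt(2)*u - 3*sqrt(2)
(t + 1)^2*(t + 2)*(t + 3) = t^4 + 7*t^3 + 17*t^2 + 17*t + 6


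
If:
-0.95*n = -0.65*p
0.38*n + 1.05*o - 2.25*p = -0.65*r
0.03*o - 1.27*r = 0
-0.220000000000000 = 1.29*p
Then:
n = -0.12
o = -0.32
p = -0.17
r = -0.01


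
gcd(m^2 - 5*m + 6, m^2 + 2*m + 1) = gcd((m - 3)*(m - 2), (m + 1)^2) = 1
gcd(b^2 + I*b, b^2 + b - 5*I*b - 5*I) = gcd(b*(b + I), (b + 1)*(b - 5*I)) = 1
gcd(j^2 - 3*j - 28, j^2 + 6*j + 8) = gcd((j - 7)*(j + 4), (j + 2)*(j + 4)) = j + 4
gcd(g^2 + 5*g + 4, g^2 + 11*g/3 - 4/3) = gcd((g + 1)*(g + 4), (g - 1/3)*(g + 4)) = g + 4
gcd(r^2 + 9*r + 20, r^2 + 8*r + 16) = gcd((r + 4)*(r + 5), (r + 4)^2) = r + 4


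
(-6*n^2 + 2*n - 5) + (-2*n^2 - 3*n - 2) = -8*n^2 - n - 7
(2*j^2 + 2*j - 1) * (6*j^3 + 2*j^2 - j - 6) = 12*j^5 + 16*j^4 - 4*j^3 - 16*j^2 - 11*j + 6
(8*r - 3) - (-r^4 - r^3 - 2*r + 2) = r^4 + r^3 + 10*r - 5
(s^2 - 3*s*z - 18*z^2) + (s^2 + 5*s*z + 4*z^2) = 2*s^2 + 2*s*z - 14*z^2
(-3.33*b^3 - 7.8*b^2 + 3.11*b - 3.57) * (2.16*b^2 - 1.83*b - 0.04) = -7.1928*b^5 - 10.7541*b^4 + 21.1248*b^3 - 13.0905*b^2 + 6.4087*b + 0.1428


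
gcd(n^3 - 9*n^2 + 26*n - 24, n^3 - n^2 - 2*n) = n - 2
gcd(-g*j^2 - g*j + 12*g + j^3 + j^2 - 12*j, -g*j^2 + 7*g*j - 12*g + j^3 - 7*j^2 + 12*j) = g*j - 3*g - j^2 + 3*j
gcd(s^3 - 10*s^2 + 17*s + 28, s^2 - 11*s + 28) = s^2 - 11*s + 28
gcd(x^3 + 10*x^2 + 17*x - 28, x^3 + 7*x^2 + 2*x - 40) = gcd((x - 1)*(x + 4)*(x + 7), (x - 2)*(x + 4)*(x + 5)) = x + 4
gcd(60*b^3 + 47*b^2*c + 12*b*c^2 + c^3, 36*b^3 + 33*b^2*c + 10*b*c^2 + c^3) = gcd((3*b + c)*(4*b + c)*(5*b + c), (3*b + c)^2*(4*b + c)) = 12*b^2 + 7*b*c + c^2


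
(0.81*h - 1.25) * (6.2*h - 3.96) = 5.022*h^2 - 10.9576*h + 4.95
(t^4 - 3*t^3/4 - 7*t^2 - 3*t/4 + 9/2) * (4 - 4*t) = -4*t^5 + 7*t^4 + 25*t^3 - 25*t^2 - 21*t + 18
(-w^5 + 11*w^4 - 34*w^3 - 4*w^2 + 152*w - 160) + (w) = -w^5 + 11*w^4 - 34*w^3 - 4*w^2 + 153*w - 160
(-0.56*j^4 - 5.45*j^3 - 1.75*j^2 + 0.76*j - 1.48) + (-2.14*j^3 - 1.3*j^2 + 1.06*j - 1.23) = -0.56*j^4 - 7.59*j^3 - 3.05*j^2 + 1.82*j - 2.71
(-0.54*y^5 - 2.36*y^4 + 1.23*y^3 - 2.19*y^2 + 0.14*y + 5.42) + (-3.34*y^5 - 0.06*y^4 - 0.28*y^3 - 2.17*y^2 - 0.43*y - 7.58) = -3.88*y^5 - 2.42*y^4 + 0.95*y^3 - 4.36*y^2 - 0.29*y - 2.16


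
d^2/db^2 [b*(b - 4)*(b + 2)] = 6*b - 4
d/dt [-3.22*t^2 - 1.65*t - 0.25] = -6.44*t - 1.65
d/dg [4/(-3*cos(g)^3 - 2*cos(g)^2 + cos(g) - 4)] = 4*(-9*cos(g)^2 - 4*cos(g) + 1)*sin(g)/(3*cos(g)^3 + 2*cos(g)^2 - cos(g) + 4)^2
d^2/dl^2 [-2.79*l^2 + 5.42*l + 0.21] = -5.58000000000000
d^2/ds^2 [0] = 0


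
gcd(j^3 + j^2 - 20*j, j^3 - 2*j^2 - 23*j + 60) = j^2 + j - 20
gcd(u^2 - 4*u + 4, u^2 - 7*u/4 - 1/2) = u - 2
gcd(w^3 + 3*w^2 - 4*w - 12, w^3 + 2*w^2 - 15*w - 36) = w + 3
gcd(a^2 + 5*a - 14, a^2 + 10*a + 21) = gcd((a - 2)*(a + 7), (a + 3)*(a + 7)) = a + 7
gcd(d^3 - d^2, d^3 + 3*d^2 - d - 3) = d - 1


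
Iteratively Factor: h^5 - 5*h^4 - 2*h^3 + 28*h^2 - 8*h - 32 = (h - 2)*(h^4 - 3*h^3 - 8*h^2 + 12*h + 16) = (h - 2)^2*(h^3 - h^2 - 10*h - 8) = (h - 2)^2*(h + 2)*(h^2 - 3*h - 4) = (h - 4)*(h - 2)^2*(h + 2)*(h + 1)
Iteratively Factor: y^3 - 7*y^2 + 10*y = (y - 2)*(y^2 - 5*y) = (y - 5)*(y - 2)*(y)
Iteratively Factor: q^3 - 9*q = (q)*(q^2 - 9) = q*(q - 3)*(q + 3)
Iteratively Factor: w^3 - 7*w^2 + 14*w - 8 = (w - 2)*(w^2 - 5*w + 4) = (w - 4)*(w - 2)*(w - 1)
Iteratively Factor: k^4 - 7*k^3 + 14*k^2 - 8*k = (k - 2)*(k^3 - 5*k^2 + 4*k) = (k - 4)*(k - 2)*(k^2 - k) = (k - 4)*(k - 2)*(k - 1)*(k)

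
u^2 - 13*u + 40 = (u - 8)*(u - 5)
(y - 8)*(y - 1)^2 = y^3 - 10*y^2 + 17*y - 8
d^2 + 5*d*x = d*(d + 5*x)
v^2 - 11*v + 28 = (v - 7)*(v - 4)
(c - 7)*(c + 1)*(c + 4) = c^3 - 2*c^2 - 31*c - 28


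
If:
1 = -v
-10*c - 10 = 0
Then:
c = -1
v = -1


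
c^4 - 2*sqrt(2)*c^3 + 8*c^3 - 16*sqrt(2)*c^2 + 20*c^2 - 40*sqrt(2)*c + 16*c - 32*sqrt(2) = (c + 2)^2*(c + 4)*(c - 2*sqrt(2))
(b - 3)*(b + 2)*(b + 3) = b^3 + 2*b^2 - 9*b - 18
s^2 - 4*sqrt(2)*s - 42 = (s - 7*sqrt(2))*(s + 3*sqrt(2))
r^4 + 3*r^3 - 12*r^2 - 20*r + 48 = (r - 2)^2*(r + 3)*(r + 4)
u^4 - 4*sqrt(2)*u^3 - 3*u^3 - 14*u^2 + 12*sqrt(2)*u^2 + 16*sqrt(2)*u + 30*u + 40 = (u - 4)*(u + 1)*(u - 5*sqrt(2))*(u + sqrt(2))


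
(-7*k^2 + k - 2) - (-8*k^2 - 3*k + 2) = k^2 + 4*k - 4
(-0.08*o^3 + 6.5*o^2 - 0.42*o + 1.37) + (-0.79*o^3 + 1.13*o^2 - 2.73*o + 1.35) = -0.87*o^3 + 7.63*o^2 - 3.15*o + 2.72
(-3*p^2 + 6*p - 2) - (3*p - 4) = -3*p^2 + 3*p + 2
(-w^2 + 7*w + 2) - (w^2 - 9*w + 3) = -2*w^2 + 16*w - 1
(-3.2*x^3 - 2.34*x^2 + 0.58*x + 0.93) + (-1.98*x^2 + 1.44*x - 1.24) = -3.2*x^3 - 4.32*x^2 + 2.02*x - 0.31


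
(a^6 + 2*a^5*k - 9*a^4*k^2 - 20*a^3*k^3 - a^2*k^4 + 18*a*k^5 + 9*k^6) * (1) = a^6 + 2*a^5*k - 9*a^4*k^2 - 20*a^3*k^3 - a^2*k^4 + 18*a*k^5 + 9*k^6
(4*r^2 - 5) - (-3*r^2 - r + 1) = 7*r^2 + r - 6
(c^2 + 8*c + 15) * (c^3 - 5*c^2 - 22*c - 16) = c^5 + 3*c^4 - 47*c^3 - 267*c^2 - 458*c - 240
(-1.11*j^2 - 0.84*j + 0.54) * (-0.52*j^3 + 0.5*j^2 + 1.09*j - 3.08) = 0.5772*j^5 - 0.1182*j^4 - 1.9107*j^3 + 2.7732*j^2 + 3.1758*j - 1.6632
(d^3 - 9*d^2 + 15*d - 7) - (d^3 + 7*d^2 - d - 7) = -16*d^2 + 16*d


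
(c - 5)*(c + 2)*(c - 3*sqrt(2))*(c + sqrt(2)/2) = c^4 - 5*sqrt(2)*c^3/2 - 3*c^3 - 13*c^2 + 15*sqrt(2)*c^2/2 + 9*c + 25*sqrt(2)*c + 30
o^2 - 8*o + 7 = (o - 7)*(o - 1)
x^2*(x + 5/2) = x^3 + 5*x^2/2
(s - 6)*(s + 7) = s^2 + s - 42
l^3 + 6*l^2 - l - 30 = (l - 2)*(l + 3)*(l + 5)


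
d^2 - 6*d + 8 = (d - 4)*(d - 2)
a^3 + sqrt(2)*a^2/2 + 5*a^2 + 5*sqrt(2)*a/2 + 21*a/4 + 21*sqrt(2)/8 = (a + 3/2)*(a + 7/2)*(a + sqrt(2)/2)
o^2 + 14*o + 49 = (o + 7)^2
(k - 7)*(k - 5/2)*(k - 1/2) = k^3 - 10*k^2 + 89*k/4 - 35/4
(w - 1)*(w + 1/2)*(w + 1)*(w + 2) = w^4 + 5*w^3/2 - 5*w/2 - 1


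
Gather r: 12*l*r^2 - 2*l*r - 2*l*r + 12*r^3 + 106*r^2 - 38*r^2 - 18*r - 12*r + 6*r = 12*r^3 + r^2*(12*l + 68) + r*(-4*l - 24)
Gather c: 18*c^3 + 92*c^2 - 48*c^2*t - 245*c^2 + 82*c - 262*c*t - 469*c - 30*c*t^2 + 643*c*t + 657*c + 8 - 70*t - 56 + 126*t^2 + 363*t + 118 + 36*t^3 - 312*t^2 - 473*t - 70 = 18*c^3 + c^2*(-48*t - 153) + c*(-30*t^2 + 381*t + 270) + 36*t^3 - 186*t^2 - 180*t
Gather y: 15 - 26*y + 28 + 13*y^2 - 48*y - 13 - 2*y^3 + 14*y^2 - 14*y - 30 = -2*y^3 + 27*y^2 - 88*y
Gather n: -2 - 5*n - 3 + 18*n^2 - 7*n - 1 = 18*n^2 - 12*n - 6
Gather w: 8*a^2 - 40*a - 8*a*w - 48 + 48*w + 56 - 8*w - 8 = 8*a^2 - 40*a + w*(40 - 8*a)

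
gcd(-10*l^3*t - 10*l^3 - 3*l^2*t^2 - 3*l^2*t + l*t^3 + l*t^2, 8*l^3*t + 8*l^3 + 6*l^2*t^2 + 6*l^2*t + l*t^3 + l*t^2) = 2*l^2*t + 2*l^2 + l*t^2 + l*t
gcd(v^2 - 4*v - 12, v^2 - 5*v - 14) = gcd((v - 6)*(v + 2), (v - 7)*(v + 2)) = v + 2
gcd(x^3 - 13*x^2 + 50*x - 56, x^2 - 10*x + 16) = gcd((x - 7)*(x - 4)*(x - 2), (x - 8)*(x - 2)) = x - 2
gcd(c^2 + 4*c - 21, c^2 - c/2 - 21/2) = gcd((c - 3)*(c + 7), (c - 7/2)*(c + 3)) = 1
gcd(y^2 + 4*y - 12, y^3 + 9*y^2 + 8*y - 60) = y^2 + 4*y - 12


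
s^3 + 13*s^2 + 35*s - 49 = (s - 1)*(s + 7)^2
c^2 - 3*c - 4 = (c - 4)*(c + 1)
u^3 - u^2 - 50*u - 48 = (u - 8)*(u + 1)*(u + 6)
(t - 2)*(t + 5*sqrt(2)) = t^2 - 2*t + 5*sqrt(2)*t - 10*sqrt(2)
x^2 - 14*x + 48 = (x - 8)*(x - 6)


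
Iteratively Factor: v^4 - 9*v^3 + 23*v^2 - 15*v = (v - 3)*(v^3 - 6*v^2 + 5*v) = (v - 3)*(v - 1)*(v^2 - 5*v) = (v - 5)*(v - 3)*(v - 1)*(v)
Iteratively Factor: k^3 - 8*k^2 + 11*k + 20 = (k - 4)*(k^2 - 4*k - 5) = (k - 5)*(k - 4)*(k + 1)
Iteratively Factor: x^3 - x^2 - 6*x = (x)*(x^2 - x - 6) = x*(x - 3)*(x + 2)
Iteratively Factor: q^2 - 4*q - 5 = (q - 5)*(q + 1)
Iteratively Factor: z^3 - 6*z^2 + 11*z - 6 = (z - 2)*(z^2 - 4*z + 3) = (z - 2)*(z - 1)*(z - 3)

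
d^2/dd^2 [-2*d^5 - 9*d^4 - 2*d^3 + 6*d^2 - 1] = -40*d^3 - 108*d^2 - 12*d + 12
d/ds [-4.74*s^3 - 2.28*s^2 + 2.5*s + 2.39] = -14.22*s^2 - 4.56*s + 2.5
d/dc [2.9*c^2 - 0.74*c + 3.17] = 5.8*c - 0.74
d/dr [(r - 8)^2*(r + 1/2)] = (r - 8)*(3*r - 7)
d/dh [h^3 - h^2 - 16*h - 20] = 3*h^2 - 2*h - 16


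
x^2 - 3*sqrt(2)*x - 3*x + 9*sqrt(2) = (x - 3)*(x - 3*sqrt(2))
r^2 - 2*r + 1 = (r - 1)^2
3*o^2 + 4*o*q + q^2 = (o + q)*(3*o + q)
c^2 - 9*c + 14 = (c - 7)*(c - 2)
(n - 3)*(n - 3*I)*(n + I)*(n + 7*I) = n^4 - 3*n^3 + 5*I*n^3 + 17*n^2 - 15*I*n^2 - 51*n + 21*I*n - 63*I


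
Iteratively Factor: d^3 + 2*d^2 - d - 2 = (d + 2)*(d^2 - 1) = (d + 1)*(d + 2)*(d - 1)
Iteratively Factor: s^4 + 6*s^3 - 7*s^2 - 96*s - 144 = (s + 4)*(s^3 + 2*s^2 - 15*s - 36) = (s - 4)*(s + 4)*(s^2 + 6*s + 9) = (s - 4)*(s + 3)*(s + 4)*(s + 3)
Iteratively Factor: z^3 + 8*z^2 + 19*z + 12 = (z + 3)*(z^2 + 5*z + 4) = (z + 3)*(z + 4)*(z + 1)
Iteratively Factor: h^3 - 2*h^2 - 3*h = (h)*(h^2 - 2*h - 3) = h*(h - 3)*(h + 1)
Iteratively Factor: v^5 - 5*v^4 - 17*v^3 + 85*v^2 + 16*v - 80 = (v + 1)*(v^4 - 6*v^3 - 11*v^2 + 96*v - 80) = (v - 5)*(v + 1)*(v^3 - v^2 - 16*v + 16) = (v - 5)*(v - 1)*(v + 1)*(v^2 - 16) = (v - 5)*(v - 1)*(v + 1)*(v + 4)*(v - 4)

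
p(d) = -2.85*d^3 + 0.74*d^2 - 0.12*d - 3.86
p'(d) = -8.55*d^2 + 1.48*d - 0.12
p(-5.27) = 434.46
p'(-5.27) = -245.38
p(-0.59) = -2.95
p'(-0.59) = -3.97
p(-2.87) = 69.95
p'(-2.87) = -74.79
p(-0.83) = -1.62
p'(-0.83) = -7.24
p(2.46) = -42.10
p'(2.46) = -48.22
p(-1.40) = 5.58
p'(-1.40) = -18.95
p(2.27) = -33.66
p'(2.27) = -40.82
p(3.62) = -129.80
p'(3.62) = -106.81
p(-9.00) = 2134.81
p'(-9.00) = -705.99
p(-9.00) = 2134.81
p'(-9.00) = -705.99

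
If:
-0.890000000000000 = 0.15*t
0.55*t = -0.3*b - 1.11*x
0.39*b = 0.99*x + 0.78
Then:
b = 5.61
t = -5.93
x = 1.42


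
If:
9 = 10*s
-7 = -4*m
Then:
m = 7/4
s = 9/10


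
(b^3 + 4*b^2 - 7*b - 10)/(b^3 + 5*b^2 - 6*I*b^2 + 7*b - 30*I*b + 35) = (b^2 - b - 2)/(b^2 - 6*I*b + 7)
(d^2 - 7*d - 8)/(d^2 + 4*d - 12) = (d^2 - 7*d - 8)/(d^2 + 4*d - 12)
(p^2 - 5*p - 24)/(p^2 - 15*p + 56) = (p + 3)/(p - 7)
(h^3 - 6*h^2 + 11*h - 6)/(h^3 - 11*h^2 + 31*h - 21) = (h - 2)/(h - 7)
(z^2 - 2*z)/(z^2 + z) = (z - 2)/(z + 1)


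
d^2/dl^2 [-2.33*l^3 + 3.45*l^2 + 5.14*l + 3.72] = 6.9 - 13.98*l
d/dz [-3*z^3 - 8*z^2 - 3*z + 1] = -9*z^2 - 16*z - 3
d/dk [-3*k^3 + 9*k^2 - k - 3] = -9*k^2 + 18*k - 1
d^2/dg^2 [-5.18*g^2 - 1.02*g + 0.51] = -10.3600000000000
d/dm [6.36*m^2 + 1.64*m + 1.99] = 12.72*m + 1.64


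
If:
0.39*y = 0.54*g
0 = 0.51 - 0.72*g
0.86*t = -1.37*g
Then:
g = 0.71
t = -1.13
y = 0.98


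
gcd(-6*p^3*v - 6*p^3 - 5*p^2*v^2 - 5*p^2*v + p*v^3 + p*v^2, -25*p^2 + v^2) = 1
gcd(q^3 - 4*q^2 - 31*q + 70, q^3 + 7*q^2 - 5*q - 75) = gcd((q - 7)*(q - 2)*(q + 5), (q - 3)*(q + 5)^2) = q + 5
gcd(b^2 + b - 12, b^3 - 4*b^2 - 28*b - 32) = 1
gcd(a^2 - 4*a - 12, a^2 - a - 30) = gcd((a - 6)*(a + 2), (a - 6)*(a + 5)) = a - 6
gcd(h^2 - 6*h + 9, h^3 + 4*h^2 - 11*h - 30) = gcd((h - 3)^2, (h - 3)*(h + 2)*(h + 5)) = h - 3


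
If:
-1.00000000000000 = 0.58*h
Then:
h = -1.72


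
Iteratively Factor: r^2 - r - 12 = (r + 3)*(r - 4)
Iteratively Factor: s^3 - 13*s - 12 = (s + 1)*(s^2 - s - 12) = (s - 4)*(s + 1)*(s + 3)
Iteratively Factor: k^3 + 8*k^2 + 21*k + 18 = (k + 2)*(k^2 + 6*k + 9) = (k + 2)*(k + 3)*(k + 3)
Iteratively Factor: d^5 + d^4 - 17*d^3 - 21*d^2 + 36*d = (d - 4)*(d^4 + 5*d^3 + 3*d^2 - 9*d) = d*(d - 4)*(d^3 + 5*d^2 + 3*d - 9) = d*(d - 4)*(d + 3)*(d^2 + 2*d - 3) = d*(d - 4)*(d - 1)*(d + 3)*(d + 3)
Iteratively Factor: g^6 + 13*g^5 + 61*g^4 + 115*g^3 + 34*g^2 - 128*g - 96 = (g + 1)*(g^5 + 12*g^4 + 49*g^3 + 66*g^2 - 32*g - 96) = (g + 1)*(g + 2)*(g^4 + 10*g^3 + 29*g^2 + 8*g - 48) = (g - 1)*(g + 1)*(g + 2)*(g^3 + 11*g^2 + 40*g + 48) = (g - 1)*(g + 1)*(g + 2)*(g + 4)*(g^2 + 7*g + 12) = (g - 1)*(g + 1)*(g + 2)*(g + 4)^2*(g + 3)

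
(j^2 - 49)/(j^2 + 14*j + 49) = (j - 7)/(j + 7)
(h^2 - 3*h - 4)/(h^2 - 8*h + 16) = (h + 1)/(h - 4)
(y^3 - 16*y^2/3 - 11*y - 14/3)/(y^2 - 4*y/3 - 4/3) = (y^2 - 6*y - 7)/(y - 2)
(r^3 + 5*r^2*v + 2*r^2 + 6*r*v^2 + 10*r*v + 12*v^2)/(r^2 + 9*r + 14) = (r^2 + 5*r*v + 6*v^2)/(r + 7)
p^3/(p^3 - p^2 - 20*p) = p^2/(p^2 - p - 20)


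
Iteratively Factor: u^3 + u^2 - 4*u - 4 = (u + 2)*(u^2 - u - 2) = (u + 1)*(u + 2)*(u - 2)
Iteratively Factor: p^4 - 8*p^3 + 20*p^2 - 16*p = (p - 2)*(p^3 - 6*p^2 + 8*p) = (p - 2)^2*(p^2 - 4*p) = (p - 4)*(p - 2)^2*(p)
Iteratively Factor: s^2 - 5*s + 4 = (s - 4)*(s - 1)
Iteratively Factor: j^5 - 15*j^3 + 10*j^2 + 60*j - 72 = (j - 2)*(j^4 + 2*j^3 - 11*j^2 - 12*j + 36) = (j - 2)*(j + 3)*(j^3 - j^2 - 8*j + 12) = (j - 2)^2*(j + 3)*(j^2 + j - 6) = (j - 2)^3*(j + 3)*(j + 3)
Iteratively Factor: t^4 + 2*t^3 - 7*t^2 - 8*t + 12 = (t + 2)*(t^3 - 7*t + 6) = (t - 1)*(t + 2)*(t^2 + t - 6) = (t - 1)*(t + 2)*(t + 3)*(t - 2)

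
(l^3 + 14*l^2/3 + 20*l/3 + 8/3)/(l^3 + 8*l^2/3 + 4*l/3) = (l + 2)/l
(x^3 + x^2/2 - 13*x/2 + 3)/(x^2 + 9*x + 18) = (x^2 - 5*x/2 + 1)/(x + 6)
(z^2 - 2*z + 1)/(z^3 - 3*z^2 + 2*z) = (z - 1)/(z*(z - 2))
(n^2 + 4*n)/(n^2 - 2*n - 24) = n/(n - 6)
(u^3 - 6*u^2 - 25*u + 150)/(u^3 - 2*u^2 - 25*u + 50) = (u - 6)/(u - 2)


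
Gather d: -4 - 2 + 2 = -4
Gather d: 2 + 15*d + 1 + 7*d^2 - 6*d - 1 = 7*d^2 + 9*d + 2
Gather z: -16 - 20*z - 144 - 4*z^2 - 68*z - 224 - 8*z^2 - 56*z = -12*z^2 - 144*z - 384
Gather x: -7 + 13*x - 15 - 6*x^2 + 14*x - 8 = -6*x^2 + 27*x - 30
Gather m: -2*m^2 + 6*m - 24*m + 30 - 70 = -2*m^2 - 18*m - 40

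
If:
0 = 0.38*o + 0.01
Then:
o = -0.03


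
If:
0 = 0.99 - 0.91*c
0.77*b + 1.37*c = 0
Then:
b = -1.94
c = 1.09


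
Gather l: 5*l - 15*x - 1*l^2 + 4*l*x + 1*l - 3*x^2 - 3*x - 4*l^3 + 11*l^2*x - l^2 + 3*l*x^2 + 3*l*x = -4*l^3 + l^2*(11*x - 2) + l*(3*x^2 + 7*x + 6) - 3*x^2 - 18*x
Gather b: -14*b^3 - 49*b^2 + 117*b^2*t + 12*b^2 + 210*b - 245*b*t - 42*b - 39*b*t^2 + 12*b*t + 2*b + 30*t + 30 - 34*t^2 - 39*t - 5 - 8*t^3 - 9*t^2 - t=-14*b^3 + b^2*(117*t - 37) + b*(-39*t^2 - 233*t + 170) - 8*t^3 - 43*t^2 - 10*t + 25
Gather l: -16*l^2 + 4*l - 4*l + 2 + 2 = 4 - 16*l^2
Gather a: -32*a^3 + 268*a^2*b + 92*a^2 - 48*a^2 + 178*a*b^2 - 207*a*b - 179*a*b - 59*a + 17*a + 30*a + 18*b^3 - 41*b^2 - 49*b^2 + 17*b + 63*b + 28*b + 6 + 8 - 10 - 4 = -32*a^3 + a^2*(268*b + 44) + a*(178*b^2 - 386*b - 12) + 18*b^3 - 90*b^2 + 108*b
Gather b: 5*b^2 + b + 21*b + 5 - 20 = 5*b^2 + 22*b - 15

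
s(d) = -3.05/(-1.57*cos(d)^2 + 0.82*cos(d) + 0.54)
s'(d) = -3.05*(-3.14*sin(d)*cos(d) + 0.82*sin(d))/(-1.57*cos(d)^2 + 0.82*cos(d) + 0.54)^2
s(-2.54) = 2.54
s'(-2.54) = 4.06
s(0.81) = -8.50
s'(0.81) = 23.05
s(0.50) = -60.42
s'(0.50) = 1110.69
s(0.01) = 14.53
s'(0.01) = 1.61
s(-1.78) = -10.10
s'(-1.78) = 48.16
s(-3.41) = 1.78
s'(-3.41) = -1.06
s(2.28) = 4.62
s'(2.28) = -15.23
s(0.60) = -20.70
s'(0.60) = 140.57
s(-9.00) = 2.02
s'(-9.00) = 2.03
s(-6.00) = 25.40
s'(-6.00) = 129.71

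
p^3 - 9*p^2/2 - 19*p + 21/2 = (p - 7)*(p - 1/2)*(p + 3)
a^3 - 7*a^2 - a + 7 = (a - 7)*(a - 1)*(a + 1)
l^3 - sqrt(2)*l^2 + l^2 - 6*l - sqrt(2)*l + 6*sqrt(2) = (l - 2)*(l + 3)*(l - sqrt(2))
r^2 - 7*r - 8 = (r - 8)*(r + 1)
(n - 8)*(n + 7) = n^2 - n - 56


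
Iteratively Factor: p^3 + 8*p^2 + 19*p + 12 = (p + 4)*(p^2 + 4*p + 3) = (p + 1)*(p + 4)*(p + 3)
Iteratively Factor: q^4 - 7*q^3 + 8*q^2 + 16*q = (q + 1)*(q^3 - 8*q^2 + 16*q) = (q - 4)*(q + 1)*(q^2 - 4*q) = (q - 4)^2*(q + 1)*(q)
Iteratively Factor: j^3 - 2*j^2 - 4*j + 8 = (j - 2)*(j^2 - 4) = (j - 2)*(j + 2)*(j - 2)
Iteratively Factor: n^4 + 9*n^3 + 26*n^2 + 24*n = (n + 4)*(n^3 + 5*n^2 + 6*n) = (n + 2)*(n + 4)*(n^2 + 3*n) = n*(n + 2)*(n + 4)*(n + 3)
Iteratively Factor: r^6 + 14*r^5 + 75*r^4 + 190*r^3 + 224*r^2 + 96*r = (r + 4)*(r^5 + 10*r^4 + 35*r^3 + 50*r^2 + 24*r) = (r + 2)*(r + 4)*(r^4 + 8*r^3 + 19*r^2 + 12*r) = r*(r + 2)*(r + 4)*(r^3 + 8*r^2 + 19*r + 12) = r*(r + 1)*(r + 2)*(r + 4)*(r^2 + 7*r + 12) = r*(r + 1)*(r + 2)*(r + 3)*(r + 4)*(r + 4)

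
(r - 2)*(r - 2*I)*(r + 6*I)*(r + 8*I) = r^4 - 2*r^3 + 12*I*r^3 - 20*r^2 - 24*I*r^2 + 40*r + 96*I*r - 192*I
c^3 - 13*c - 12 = (c - 4)*(c + 1)*(c + 3)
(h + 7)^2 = h^2 + 14*h + 49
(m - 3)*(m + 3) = m^2 - 9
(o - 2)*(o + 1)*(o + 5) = o^3 + 4*o^2 - 7*o - 10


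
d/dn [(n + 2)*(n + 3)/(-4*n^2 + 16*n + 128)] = (9*n^2 + 76*n + 136)/(4*(n^4 - 8*n^3 - 48*n^2 + 256*n + 1024))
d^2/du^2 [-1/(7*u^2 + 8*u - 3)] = 2*(49*u^2 + 56*u - 4*(7*u + 4)^2 - 21)/(7*u^2 + 8*u - 3)^3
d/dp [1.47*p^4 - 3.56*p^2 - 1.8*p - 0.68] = 5.88*p^3 - 7.12*p - 1.8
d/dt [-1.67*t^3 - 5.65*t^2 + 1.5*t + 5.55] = -5.01*t^2 - 11.3*t + 1.5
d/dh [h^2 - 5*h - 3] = 2*h - 5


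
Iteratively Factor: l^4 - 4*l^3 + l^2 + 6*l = (l - 2)*(l^3 - 2*l^2 - 3*l) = (l - 3)*(l - 2)*(l^2 + l) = (l - 3)*(l - 2)*(l + 1)*(l)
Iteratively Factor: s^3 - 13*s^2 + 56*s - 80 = (s - 5)*(s^2 - 8*s + 16) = (s - 5)*(s - 4)*(s - 4)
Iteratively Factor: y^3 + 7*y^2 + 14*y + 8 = (y + 1)*(y^2 + 6*y + 8) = (y + 1)*(y + 2)*(y + 4)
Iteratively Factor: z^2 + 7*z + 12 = (z + 4)*(z + 3)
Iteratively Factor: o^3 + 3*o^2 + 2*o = (o + 2)*(o^2 + o) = (o + 1)*(o + 2)*(o)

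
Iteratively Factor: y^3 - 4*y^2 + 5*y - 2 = (y - 1)*(y^2 - 3*y + 2) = (y - 2)*(y - 1)*(y - 1)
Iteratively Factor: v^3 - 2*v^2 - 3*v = (v)*(v^2 - 2*v - 3) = v*(v + 1)*(v - 3)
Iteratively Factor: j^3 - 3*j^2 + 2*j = (j)*(j^2 - 3*j + 2) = j*(j - 1)*(j - 2)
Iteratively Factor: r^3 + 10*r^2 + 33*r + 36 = (r + 3)*(r^2 + 7*r + 12) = (r + 3)*(r + 4)*(r + 3)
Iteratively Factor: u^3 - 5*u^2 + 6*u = (u - 2)*(u^2 - 3*u) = (u - 3)*(u - 2)*(u)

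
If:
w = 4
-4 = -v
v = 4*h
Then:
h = 1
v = 4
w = 4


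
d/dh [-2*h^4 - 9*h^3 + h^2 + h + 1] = -8*h^3 - 27*h^2 + 2*h + 1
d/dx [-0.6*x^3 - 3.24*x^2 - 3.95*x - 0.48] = -1.8*x^2 - 6.48*x - 3.95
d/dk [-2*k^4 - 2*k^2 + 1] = -8*k^3 - 4*k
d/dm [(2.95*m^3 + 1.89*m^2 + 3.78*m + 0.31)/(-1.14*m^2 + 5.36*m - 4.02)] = (-3.363*m^4 + 31.624*m^3 - 21.1374*m^2 - 14.4888*m - 16.8572)/(1.2996*m^4 - 12.2208*m^3 + 37.8952*m^2 - 43.0944*m + 16.1604)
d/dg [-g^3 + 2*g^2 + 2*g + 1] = -3*g^2 + 4*g + 2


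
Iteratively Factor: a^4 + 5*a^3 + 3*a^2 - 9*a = (a + 3)*(a^3 + 2*a^2 - 3*a) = a*(a + 3)*(a^2 + 2*a - 3) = a*(a - 1)*(a + 3)*(a + 3)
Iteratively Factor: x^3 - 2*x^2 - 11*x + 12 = (x + 3)*(x^2 - 5*x + 4) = (x - 4)*(x + 3)*(x - 1)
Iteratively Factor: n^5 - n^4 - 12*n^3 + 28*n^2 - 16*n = (n - 2)*(n^4 + n^3 - 10*n^2 + 8*n) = n*(n - 2)*(n^3 + n^2 - 10*n + 8) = n*(n - 2)*(n + 4)*(n^2 - 3*n + 2) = n*(n - 2)*(n - 1)*(n + 4)*(n - 2)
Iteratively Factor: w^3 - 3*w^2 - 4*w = (w)*(w^2 - 3*w - 4) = w*(w - 4)*(w + 1)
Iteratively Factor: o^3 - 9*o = (o)*(o^2 - 9) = o*(o - 3)*(o + 3)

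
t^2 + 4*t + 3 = (t + 1)*(t + 3)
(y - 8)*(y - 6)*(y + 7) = y^3 - 7*y^2 - 50*y + 336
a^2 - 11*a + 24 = (a - 8)*(a - 3)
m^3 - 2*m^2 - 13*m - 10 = (m - 5)*(m + 1)*(m + 2)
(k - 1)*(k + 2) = k^2 + k - 2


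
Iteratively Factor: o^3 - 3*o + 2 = (o + 2)*(o^2 - 2*o + 1) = (o - 1)*(o + 2)*(o - 1)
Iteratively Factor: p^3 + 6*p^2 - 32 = (p - 2)*(p^2 + 8*p + 16) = (p - 2)*(p + 4)*(p + 4)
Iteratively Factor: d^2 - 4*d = (d)*(d - 4)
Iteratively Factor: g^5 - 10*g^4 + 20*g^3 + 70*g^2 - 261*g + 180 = (g - 3)*(g^4 - 7*g^3 - g^2 + 67*g - 60) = (g - 3)*(g - 1)*(g^3 - 6*g^2 - 7*g + 60) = (g - 4)*(g - 3)*(g - 1)*(g^2 - 2*g - 15) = (g - 5)*(g - 4)*(g - 3)*(g - 1)*(g + 3)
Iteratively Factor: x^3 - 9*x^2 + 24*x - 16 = (x - 1)*(x^2 - 8*x + 16) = (x - 4)*(x - 1)*(x - 4)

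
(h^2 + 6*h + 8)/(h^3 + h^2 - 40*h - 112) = (h + 2)/(h^2 - 3*h - 28)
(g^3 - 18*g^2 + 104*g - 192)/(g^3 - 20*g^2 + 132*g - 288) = (g - 4)/(g - 6)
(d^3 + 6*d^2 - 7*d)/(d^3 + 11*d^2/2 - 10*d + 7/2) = 2*d/(2*d - 1)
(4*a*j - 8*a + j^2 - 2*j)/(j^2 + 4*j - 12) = (4*a + j)/(j + 6)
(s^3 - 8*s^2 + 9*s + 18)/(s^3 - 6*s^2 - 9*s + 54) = (s + 1)/(s + 3)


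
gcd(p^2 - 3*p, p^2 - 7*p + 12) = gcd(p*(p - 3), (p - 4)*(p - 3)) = p - 3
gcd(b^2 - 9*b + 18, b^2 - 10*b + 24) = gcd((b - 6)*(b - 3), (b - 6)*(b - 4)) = b - 6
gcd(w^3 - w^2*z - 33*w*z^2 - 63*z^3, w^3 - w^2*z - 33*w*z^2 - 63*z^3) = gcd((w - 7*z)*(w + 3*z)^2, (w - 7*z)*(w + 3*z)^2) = -w^3 + w^2*z + 33*w*z^2 + 63*z^3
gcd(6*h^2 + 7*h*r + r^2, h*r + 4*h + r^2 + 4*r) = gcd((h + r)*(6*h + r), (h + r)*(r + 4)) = h + r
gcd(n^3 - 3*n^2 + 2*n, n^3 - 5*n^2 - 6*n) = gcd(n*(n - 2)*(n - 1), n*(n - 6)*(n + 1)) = n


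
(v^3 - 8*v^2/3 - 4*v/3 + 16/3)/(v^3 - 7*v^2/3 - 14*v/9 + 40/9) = 3*(v - 2)/(3*v - 5)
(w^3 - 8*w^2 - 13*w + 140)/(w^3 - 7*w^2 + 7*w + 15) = (w^2 - 3*w - 28)/(w^2 - 2*w - 3)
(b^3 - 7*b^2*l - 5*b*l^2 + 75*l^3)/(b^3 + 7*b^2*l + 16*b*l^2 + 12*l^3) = (b^2 - 10*b*l + 25*l^2)/(b^2 + 4*b*l + 4*l^2)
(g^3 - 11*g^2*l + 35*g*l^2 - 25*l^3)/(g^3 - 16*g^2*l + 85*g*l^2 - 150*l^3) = (g - l)/(g - 6*l)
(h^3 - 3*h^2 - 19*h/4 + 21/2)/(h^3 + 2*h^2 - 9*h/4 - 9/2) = (2*h - 7)/(2*h + 3)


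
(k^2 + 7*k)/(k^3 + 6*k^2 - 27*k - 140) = k/(k^2 - k - 20)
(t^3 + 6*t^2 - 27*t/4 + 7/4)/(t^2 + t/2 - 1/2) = (2*t^2 + 13*t - 7)/(2*(t + 1))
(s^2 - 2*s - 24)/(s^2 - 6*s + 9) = (s^2 - 2*s - 24)/(s^2 - 6*s + 9)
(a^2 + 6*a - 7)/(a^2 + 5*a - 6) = (a + 7)/(a + 6)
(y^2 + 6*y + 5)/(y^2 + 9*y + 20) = (y + 1)/(y + 4)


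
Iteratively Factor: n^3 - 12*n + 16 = (n - 2)*(n^2 + 2*n - 8) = (n - 2)^2*(n + 4)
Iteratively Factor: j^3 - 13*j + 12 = (j + 4)*(j^2 - 4*j + 3) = (j - 3)*(j + 4)*(j - 1)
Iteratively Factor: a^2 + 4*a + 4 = (a + 2)*(a + 2)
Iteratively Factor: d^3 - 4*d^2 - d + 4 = (d - 1)*(d^2 - 3*d - 4) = (d - 4)*(d - 1)*(d + 1)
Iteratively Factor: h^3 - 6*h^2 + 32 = (h - 4)*(h^2 - 2*h - 8) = (h - 4)^2*(h + 2)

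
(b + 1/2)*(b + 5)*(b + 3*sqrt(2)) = b^3 + 3*sqrt(2)*b^2 + 11*b^2/2 + 5*b/2 + 33*sqrt(2)*b/2 + 15*sqrt(2)/2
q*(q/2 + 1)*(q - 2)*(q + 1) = q^4/2 + q^3/2 - 2*q^2 - 2*q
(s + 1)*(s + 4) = s^2 + 5*s + 4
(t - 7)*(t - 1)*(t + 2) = t^3 - 6*t^2 - 9*t + 14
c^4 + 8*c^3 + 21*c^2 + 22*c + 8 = (c + 1)^2*(c + 2)*(c + 4)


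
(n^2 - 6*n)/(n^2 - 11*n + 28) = n*(n - 6)/(n^2 - 11*n + 28)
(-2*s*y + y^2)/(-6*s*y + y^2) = (2*s - y)/(6*s - y)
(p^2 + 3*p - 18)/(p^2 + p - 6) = (p^2 + 3*p - 18)/(p^2 + p - 6)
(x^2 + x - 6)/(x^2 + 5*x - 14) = (x + 3)/(x + 7)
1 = 1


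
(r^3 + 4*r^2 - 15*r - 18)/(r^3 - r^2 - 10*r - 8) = (r^2 + 3*r - 18)/(r^2 - 2*r - 8)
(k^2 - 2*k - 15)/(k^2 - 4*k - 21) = (k - 5)/(k - 7)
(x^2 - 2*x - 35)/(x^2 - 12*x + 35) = (x + 5)/(x - 5)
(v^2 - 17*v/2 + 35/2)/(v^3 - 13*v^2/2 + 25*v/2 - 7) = (v - 5)/(v^2 - 3*v + 2)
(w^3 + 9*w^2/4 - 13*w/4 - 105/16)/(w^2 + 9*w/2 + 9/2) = (8*w^2 + 6*w - 35)/(8*(w + 3))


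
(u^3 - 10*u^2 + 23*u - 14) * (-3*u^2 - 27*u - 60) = -3*u^5 + 3*u^4 + 141*u^3 + 21*u^2 - 1002*u + 840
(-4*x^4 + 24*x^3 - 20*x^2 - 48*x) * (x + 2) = -4*x^5 + 16*x^4 + 28*x^3 - 88*x^2 - 96*x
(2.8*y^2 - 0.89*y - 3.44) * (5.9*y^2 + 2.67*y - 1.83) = 16.52*y^4 + 2.225*y^3 - 27.7963*y^2 - 7.5561*y + 6.2952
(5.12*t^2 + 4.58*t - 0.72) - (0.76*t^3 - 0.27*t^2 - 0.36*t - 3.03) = -0.76*t^3 + 5.39*t^2 + 4.94*t + 2.31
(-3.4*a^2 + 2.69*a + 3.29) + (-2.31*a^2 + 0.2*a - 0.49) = -5.71*a^2 + 2.89*a + 2.8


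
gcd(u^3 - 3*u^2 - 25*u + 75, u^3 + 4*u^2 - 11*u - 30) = u^2 + 2*u - 15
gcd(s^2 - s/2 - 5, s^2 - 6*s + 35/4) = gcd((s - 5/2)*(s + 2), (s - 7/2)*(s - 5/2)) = s - 5/2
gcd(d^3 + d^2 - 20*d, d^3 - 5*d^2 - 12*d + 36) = 1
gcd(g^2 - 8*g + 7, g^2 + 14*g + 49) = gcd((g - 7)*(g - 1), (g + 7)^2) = 1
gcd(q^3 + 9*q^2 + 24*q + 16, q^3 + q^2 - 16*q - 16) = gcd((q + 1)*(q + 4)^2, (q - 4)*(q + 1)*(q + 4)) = q^2 + 5*q + 4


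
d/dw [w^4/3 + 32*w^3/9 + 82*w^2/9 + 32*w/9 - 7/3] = 4*w^3/3 + 32*w^2/3 + 164*w/9 + 32/9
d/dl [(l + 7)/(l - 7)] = -14/(l - 7)^2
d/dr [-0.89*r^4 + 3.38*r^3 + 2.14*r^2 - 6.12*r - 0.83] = -3.56*r^3 + 10.14*r^2 + 4.28*r - 6.12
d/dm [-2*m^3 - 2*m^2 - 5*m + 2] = -6*m^2 - 4*m - 5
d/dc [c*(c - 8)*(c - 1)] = 3*c^2 - 18*c + 8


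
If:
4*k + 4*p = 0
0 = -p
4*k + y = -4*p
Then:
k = 0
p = 0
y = 0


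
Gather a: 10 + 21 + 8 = 39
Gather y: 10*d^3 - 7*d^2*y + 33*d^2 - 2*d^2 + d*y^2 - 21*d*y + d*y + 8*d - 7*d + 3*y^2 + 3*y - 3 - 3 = 10*d^3 + 31*d^2 + d + y^2*(d + 3) + y*(-7*d^2 - 20*d + 3) - 6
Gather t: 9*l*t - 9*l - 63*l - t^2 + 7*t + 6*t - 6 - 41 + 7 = -72*l - t^2 + t*(9*l + 13) - 40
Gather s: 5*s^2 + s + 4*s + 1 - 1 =5*s^2 + 5*s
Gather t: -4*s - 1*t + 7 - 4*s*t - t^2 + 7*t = -4*s - t^2 + t*(6 - 4*s) + 7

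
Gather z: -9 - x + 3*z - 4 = -x + 3*z - 13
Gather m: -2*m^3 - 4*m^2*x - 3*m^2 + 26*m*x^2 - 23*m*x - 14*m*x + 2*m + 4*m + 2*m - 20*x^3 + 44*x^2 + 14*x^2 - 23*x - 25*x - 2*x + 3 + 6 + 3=-2*m^3 + m^2*(-4*x - 3) + m*(26*x^2 - 37*x + 8) - 20*x^3 + 58*x^2 - 50*x + 12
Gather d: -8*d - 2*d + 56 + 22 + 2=80 - 10*d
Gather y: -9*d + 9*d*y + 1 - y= -9*d + y*(9*d - 1) + 1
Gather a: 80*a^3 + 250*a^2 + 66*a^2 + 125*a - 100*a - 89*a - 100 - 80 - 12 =80*a^3 + 316*a^2 - 64*a - 192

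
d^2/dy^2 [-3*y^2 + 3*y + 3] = -6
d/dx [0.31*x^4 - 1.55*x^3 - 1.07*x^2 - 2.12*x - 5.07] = 1.24*x^3 - 4.65*x^2 - 2.14*x - 2.12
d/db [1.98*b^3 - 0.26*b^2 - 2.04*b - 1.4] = 5.94*b^2 - 0.52*b - 2.04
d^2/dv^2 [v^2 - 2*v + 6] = 2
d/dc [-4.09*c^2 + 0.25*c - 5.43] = 0.25 - 8.18*c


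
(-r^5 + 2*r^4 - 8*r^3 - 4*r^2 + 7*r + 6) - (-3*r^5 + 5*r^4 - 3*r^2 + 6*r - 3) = 2*r^5 - 3*r^4 - 8*r^3 - r^2 + r + 9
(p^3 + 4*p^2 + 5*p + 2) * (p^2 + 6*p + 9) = p^5 + 10*p^4 + 38*p^3 + 68*p^2 + 57*p + 18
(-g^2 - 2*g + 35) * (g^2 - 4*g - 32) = -g^4 + 2*g^3 + 75*g^2 - 76*g - 1120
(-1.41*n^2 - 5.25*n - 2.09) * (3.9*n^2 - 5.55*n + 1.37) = -5.499*n^4 - 12.6495*n^3 + 19.0548*n^2 + 4.407*n - 2.8633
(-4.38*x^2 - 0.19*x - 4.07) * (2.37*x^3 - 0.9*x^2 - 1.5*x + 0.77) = -10.3806*x^5 + 3.4917*x^4 - 2.9049*x^3 + 0.575400000000001*x^2 + 5.9587*x - 3.1339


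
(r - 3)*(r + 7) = r^2 + 4*r - 21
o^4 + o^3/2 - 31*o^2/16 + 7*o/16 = o*(o - 1)*(o - 1/4)*(o + 7/4)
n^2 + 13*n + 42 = (n + 6)*(n + 7)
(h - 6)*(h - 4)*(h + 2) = h^3 - 8*h^2 + 4*h + 48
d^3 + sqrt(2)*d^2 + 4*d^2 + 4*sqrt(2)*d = d*(d + 4)*(d + sqrt(2))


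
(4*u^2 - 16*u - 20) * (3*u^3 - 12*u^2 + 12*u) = 12*u^5 - 96*u^4 + 180*u^3 + 48*u^2 - 240*u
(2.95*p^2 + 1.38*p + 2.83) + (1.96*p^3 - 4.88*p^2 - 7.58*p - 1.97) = 1.96*p^3 - 1.93*p^2 - 6.2*p + 0.86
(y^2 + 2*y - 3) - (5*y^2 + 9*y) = -4*y^2 - 7*y - 3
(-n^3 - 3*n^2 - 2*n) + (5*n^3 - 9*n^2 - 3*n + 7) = 4*n^3 - 12*n^2 - 5*n + 7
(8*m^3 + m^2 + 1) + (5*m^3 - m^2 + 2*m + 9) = 13*m^3 + 2*m + 10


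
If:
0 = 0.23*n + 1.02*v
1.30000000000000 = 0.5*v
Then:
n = -11.53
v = 2.60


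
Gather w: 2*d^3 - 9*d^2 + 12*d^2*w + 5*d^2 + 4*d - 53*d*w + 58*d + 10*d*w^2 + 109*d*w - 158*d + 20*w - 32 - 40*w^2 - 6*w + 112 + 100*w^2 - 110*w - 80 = 2*d^3 - 4*d^2 - 96*d + w^2*(10*d + 60) + w*(12*d^2 + 56*d - 96)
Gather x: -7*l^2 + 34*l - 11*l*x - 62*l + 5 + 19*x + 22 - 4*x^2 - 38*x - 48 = -7*l^2 - 28*l - 4*x^2 + x*(-11*l - 19) - 21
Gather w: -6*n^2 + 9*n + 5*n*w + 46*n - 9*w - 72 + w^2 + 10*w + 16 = -6*n^2 + 55*n + w^2 + w*(5*n + 1) - 56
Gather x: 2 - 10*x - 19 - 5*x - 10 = -15*x - 27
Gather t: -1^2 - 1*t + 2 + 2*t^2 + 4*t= 2*t^2 + 3*t + 1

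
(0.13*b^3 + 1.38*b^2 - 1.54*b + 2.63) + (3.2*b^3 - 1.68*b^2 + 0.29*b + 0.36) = 3.33*b^3 - 0.3*b^2 - 1.25*b + 2.99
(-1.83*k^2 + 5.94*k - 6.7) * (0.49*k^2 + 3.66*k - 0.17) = -0.8967*k^4 - 3.7872*k^3 + 18.7685*k^2 - 25.5318*k + 1.139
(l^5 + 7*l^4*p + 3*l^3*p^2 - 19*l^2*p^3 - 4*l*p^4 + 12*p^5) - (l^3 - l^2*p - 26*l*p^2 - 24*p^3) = l^5 + 7*l^4*p + 3*l^3*p^2 - l^3 - 19*l^2*p^3 + l^2*p - 4*l*p^4 + 26*l*p^2 + 12*p^5 + 24*p^3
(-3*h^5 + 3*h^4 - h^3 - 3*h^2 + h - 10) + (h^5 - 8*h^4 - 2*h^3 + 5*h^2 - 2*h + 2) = -2*h^5 - 5*h^4 - 3*h^3 + 2*h^2 - h - 8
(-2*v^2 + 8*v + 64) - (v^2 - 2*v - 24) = -3*v^2 + 10*v + 88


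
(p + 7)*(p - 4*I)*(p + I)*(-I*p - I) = -I*p^4 - 3*p^3 - 8*I*p^3 - 24*p^2 - 11*I*p^2 - 21*p - 32*I*p - 28*I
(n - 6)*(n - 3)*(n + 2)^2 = n^4 - 5*n^3 - 14*n^2 + 36*n + 72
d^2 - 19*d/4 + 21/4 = (d - 3)*(d - 7/4)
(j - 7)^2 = j^2 - 14*j + 49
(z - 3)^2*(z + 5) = z^3 - z^2 - 21*z + 45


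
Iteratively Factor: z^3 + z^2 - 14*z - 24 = (z + 3)*(z^2 - 2*z - 8) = (z + 2)*(z + 3)*(z - 4)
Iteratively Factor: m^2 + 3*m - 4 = (m + 4)*(m - 1)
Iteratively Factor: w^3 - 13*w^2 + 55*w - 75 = (w - 5)*(w^2 - 8*w + 15) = (w - 5)*(w - 3)*(w - 5)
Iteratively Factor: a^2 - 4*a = (a - 4)*(a)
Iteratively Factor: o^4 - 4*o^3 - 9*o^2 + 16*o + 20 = (o + 1)*(o^3 - 5*o^2 - 4*o + 20) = (o + 1)*(o + 2)*(o^2 - 7*o + 10) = (o - 2)*(o + 1)*(o + 2)*(o - 5)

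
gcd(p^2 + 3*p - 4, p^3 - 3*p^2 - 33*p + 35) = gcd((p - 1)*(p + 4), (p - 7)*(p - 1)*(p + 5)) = p - 1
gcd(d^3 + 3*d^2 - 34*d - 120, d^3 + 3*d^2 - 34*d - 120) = d^3 + 3*d^2 - 34*d - 120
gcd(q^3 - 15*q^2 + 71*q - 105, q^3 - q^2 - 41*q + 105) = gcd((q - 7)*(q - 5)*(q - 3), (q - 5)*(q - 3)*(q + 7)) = q^2 - 8*q + 15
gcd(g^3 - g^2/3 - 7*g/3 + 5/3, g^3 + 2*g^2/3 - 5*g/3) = g^2 + 2*g/3 - 5/3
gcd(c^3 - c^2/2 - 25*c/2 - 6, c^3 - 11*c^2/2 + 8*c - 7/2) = 1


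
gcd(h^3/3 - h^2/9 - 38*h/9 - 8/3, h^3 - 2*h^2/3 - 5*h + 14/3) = 1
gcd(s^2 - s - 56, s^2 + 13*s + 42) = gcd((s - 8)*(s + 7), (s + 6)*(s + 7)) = s + 7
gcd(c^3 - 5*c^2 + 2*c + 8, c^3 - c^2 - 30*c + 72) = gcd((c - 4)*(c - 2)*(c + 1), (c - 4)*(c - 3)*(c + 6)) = c - 4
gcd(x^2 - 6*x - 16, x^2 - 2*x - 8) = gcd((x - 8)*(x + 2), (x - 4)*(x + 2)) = x + 2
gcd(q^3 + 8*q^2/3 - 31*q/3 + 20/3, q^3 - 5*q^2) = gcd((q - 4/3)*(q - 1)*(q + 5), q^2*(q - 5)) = 1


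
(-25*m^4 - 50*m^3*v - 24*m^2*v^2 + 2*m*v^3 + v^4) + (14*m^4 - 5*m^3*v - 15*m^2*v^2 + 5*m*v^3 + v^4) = -11*m^4 - 55*m^3*v - 39*m^2*v^2 + 7*m*v^3 + 2*v^4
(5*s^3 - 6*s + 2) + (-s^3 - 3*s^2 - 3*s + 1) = 4*s^3 - 3*s^2 - 9*s + 3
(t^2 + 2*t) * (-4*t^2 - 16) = -4*t^4 - 8*t^3 - 16*t^2 - 32*t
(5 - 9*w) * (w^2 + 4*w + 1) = -9*w^3 - 31*w^2 + 11*w + 5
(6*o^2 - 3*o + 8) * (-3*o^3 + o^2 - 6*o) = -18*o^5 + 15*o^4 - 63*o^3 + 26*o^2 - 48*o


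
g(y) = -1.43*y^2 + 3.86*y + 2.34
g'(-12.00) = 38.18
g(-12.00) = -249.90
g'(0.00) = 3.86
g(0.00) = 2.34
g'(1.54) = -0.54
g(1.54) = 4.89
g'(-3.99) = 15.27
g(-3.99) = -35.83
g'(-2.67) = 11.50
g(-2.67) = -18.16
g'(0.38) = 2.77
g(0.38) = 3.60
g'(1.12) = 0.66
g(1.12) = 4.87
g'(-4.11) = 15.61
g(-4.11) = -37.68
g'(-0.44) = 5.12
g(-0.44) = 0.36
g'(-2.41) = 10.75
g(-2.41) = -15.27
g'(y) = 3.86 - 2.86*y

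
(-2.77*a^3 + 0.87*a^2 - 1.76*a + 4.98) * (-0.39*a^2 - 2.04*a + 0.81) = 1.0803*a^5 + 5.3115*a^4 - 3.3321*a^3 + 2.3529*a^2 - 11.5848*a + 4.0338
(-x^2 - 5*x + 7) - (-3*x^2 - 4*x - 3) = 2*x^2 - x + 10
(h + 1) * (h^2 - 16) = h^3 + h^2 - 16*h - 16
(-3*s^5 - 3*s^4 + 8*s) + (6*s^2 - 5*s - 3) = -3*s^5 - 3*s^4 + 6*s^2 + 3*s - 3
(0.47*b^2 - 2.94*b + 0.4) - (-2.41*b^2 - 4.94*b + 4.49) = 2.88*b^2 + 2.0*b - 4.09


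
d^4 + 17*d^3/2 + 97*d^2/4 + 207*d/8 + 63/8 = (d + 1/2)*(d + 3/2)*(d + 3)*(d + 7/2)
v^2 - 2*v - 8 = (v - 4)*(v + 2)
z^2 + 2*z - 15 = (z - 3)*(z + 5)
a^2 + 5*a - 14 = (a - 2)*(a + 7)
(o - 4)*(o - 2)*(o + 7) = o^3 + o^2 - 34*o + 56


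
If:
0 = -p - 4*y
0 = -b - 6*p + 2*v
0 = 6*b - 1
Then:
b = 1/6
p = -4*y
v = 1/12 - 12*y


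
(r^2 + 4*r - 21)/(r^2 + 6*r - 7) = (r - 3)/(r - 1)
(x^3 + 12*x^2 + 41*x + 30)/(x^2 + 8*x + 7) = (x^2 + 11*x + 30)/(x + 7)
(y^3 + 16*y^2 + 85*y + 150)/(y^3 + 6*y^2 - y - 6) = (y^2 + 10*y + 25)/(y^2 - 1)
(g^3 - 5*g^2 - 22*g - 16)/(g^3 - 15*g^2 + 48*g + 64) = (g + 2)/(g - 8)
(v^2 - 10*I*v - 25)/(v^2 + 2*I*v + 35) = (v - 5*I)/(v + 7*I)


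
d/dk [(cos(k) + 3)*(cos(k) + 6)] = -(2*cos(k) + 9)*sin(k)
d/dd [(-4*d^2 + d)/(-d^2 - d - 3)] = (5*d^2 + 24*d - 3)/(d^4 + 2*d^3 + 7*d^2 + 6*d + 9)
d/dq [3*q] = 3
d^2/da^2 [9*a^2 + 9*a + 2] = 18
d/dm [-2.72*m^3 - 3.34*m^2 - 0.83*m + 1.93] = -8.16*m^2 - 6.68*m - 0.83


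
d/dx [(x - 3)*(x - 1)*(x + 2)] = 3*x^2 - 4*x - 5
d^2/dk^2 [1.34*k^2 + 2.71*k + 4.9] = 2.68000000000000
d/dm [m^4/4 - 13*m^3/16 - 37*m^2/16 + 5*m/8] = m^3 - 39*m^2/16 - 37*m/8 + 5/8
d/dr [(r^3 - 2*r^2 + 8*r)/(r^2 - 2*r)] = (r^2 - 4*r - 4)/(r^2 - 4*r + 4)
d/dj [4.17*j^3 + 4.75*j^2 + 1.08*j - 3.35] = 12.51*j^2 + 9.5*j + 1.08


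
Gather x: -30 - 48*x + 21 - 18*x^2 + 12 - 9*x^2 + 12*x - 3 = -27*x^2 - 36*x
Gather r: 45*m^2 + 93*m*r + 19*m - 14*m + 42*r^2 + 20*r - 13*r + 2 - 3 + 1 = 45*m^2 + 5*m + 42*r^2 + r*(93*m + 7)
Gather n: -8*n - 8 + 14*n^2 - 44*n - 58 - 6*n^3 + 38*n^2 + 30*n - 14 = -6*n^3 + 52*n^2 - 22*n - 80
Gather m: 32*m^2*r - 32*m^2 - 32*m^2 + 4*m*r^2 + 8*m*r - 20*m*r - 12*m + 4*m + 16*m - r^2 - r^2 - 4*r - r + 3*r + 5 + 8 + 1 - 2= m^2*(32*r - 64) + m*(4*r^2 - 12*r + 8) - 2*r^2 - 2*r + 12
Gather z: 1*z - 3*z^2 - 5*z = -3*z^2 - 4*z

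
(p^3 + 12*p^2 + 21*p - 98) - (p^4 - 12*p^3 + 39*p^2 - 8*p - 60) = -p^4 + 13*p^3 - 27*p^2 + 29*p - 38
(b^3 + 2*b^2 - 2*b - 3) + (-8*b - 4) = b^3 + 2*b^2 - 10*b - 7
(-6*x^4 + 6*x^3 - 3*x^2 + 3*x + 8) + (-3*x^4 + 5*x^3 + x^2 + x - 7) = -9*x^4 + 11*x^3 - 2*x^2 + 4*x + 1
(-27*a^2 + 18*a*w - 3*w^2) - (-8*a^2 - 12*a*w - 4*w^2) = -19*a^2 + 30*a*w + w^2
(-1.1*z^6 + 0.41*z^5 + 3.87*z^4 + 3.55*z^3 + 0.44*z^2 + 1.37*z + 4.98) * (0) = 0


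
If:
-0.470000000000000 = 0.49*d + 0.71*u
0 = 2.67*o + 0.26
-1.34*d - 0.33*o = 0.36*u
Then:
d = 0.25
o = -0.10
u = -0.83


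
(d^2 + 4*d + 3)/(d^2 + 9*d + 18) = (d + 1)/(d + 6)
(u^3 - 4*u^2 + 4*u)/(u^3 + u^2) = (u^2 - 4*u + 4)/(u*(u + 1))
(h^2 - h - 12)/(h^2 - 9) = (h - 4)/(h - 3)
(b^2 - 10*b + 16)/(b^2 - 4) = (b - 8)/(b + 2)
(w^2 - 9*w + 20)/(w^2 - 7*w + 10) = (w - 4)/(w - 2)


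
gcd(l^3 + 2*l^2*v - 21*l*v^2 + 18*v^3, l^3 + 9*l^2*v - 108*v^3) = -l^2 - 3*l*v + 18*v^2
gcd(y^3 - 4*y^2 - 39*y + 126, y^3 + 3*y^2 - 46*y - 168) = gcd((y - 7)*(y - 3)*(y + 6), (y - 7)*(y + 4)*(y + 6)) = y^2 - y - 42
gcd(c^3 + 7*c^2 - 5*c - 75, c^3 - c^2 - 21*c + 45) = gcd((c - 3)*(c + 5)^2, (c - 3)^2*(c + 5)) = c^2 + 2*c - 15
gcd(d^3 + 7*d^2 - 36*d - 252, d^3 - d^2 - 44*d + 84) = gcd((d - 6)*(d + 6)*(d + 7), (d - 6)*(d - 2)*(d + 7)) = d^2 + d - 42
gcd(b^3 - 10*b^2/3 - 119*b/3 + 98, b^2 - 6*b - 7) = b - 7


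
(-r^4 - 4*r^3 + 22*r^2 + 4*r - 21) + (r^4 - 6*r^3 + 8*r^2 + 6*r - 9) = -10*r^3 + 30*r^2 + 10*r - 30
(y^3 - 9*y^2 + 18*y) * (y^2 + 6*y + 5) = y^5 - 3*y^4 - 31*y^3 + 63*y^2 + 90*y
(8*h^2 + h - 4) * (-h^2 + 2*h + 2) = -8*h^4 + 15*h^3 + 22*h^2 - 6*h - 8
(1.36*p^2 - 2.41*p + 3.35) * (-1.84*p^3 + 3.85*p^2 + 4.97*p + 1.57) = -2.5024*p^5 + 9.6704*p^4 - 8.6833*p^3 + 3.055*p^2 + 12.8658*p + 5.2595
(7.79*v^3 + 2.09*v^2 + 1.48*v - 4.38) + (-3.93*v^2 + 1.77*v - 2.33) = 7.79*v^3 - 1.84*v^2 + 3.25*v - 6.71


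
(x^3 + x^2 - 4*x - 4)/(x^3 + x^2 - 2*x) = (x^2 - x - 2)/(x*(x - 1))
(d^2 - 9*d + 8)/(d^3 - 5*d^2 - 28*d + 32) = 1/(d + 4)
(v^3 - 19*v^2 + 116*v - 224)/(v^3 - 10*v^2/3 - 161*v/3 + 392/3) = 3*(v^2 - 11*v + 28)/(3*v^2 + 14*v - 49)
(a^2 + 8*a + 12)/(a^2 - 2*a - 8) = (a + 6)/(a - 4)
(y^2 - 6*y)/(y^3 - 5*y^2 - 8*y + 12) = y/(y^2 + y - 2)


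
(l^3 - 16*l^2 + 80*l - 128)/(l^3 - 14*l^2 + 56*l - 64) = (l - 4)/(l - 2)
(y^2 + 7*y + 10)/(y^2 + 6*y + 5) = (y + 2)/(y + 1)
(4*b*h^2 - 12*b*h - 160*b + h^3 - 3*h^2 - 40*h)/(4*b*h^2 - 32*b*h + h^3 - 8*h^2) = (h + 5)/h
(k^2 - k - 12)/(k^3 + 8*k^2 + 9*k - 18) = (k - 4)/(k^2 + 5*k - 6)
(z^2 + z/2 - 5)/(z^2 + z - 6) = (z + 5/2)/(z + 3)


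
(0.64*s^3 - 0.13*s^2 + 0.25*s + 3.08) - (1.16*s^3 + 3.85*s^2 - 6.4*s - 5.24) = -0.52*s^3 - 3.98*s^2 + 6.65*s + 8.32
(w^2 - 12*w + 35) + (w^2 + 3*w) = 2*w^2 - 9*w + 35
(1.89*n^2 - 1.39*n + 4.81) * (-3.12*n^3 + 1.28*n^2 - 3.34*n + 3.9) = -5.8968*n^5 + 6.756*n^4 - 23.099*n^3 + 18.1704*n^2 - 21.4864*n + 18.759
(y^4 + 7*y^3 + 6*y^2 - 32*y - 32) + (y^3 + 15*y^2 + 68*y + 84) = y^4 + 8*y^3 + 21*y^2 + 36*y + 52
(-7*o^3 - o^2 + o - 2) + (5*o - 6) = -7*o^3 - o^2 + 6*o - 8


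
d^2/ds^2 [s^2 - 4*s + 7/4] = 2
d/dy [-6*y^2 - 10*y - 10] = -12*y - 10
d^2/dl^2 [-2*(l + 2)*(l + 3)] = -4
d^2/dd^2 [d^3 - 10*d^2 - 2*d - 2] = 6*d - 20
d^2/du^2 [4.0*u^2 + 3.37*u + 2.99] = 8.00000000000000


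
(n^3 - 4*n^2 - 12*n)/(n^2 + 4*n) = (n^2 - 4*n - 12)/(n + 4)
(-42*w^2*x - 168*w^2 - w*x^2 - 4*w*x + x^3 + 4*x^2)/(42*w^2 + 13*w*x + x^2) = (-7*w*x - 28*w + x^2 + 4*x)/(7*w + x)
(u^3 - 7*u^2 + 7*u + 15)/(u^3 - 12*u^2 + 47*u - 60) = (u + 1)/(u - 4)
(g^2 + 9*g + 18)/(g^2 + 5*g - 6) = (g + 3)/(g - 1)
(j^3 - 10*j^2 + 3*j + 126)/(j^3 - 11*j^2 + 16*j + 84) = (j + 3)/(j + 2)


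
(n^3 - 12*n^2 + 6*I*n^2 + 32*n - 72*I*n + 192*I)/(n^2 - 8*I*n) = (n^3 + 6*n^2*(-2 + I) + 8*n*(4 - 9*I) + 192*I)/(n*(n - 8*I))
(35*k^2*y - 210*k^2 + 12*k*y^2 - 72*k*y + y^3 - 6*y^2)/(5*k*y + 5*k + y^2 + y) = (7*k*y - 42*k + y^2 - 6*y)/(y + 1)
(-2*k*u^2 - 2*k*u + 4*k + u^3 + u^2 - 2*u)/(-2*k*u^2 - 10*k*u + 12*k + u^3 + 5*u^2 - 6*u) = (u + 2)/(u + 6)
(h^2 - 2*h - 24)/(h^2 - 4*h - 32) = (h - 6)/(h - 8)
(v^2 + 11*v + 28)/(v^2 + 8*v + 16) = (v + 7)/(v + 4)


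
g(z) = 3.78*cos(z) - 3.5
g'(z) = -3.78*sin(z)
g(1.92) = -4.79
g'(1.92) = -3.55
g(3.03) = -7.26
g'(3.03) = -0.42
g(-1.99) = -5.04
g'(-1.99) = 3.45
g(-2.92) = -7.19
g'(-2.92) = 0.83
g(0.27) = 0.14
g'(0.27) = -1.01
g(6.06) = 0.19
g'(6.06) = 0.84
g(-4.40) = -4.66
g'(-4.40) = -3.60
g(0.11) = 0.26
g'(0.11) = -0.41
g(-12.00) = -0.31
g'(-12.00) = -2.03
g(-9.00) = -6.94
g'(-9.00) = 1.56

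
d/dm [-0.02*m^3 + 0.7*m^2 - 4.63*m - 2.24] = -0.06*m^2 + 1.4*m - 4.63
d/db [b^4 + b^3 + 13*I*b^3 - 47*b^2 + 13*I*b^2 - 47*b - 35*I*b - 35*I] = 4*b^3 + b^2*(3 + 39*I) + b*(-94 + 26*I) - 47 - 35*I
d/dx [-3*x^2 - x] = -6*x - 1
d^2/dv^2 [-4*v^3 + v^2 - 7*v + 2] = 2 - 24*v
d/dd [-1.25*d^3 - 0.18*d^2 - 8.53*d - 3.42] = -3.75*d^2 - 0.36*d - 8.53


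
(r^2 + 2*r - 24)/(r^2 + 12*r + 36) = (r - 4)/(r + 6)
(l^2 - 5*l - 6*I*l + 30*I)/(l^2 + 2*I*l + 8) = (l^2 - 5*l - 6*I*l + 30*I)/(l^2 + 2*I*l + 8)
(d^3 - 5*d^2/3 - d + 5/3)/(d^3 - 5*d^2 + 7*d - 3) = (3*d^2 - 2*d - 5)/(3*(d^2 - 4*d + 3))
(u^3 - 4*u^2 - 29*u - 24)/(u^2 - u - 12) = (u^2 - 7*u - 8)/(u - 4)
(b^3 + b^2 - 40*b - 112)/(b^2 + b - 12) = (b^2 - 3*b - 28)/(b - 3)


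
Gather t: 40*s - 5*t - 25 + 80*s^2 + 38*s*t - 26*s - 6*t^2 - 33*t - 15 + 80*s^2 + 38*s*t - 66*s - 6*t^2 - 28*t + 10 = 160*s^2 - 52*s - 12*t^2 + t*(76*s - 66) - 30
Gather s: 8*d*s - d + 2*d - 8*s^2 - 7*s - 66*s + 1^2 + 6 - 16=d - 8*s^2 + s*(8*d - 73) - 9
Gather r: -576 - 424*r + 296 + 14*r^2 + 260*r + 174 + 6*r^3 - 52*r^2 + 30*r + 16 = 6*r^3 - 38*r^2 - 134*r - 90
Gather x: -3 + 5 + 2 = 4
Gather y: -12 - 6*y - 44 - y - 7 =-7*y - 63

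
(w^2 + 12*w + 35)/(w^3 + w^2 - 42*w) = (w + 5)/(w*(w - 6))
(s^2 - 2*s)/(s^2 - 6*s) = (s - 2)/(s - 6)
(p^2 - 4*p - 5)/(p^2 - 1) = (p - 5)/(p - 1)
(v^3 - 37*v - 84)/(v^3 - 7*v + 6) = (v^3 - 37*v - 84)/(v^3 - 7*v + 6)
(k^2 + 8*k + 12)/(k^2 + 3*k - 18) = (k + 2)/(k - 3)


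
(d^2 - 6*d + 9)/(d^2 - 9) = (d - 3)/(d + 3)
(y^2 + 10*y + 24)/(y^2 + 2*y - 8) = (y + 6)/(y - 2)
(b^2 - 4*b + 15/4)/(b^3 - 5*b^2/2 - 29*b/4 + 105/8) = 2*(2*b - 5)/(4*b^2 - 4*b - 35)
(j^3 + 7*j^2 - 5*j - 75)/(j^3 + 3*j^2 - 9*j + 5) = (j^2 + 2*j - 15)/(j^2 - 2*j + 1)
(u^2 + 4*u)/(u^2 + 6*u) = (u + 4)/(u + 6)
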